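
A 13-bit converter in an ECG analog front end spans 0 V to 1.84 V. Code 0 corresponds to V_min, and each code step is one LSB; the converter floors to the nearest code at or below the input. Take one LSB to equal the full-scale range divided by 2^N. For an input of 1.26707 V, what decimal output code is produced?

Span = 1.84 V. LSB = 1.84 V / 2^13 ≈ 224.6 µV.
V_in − V_min = 1.26707 − (0) = 1.26707 V.
Divide by LSB: 1.26707 × 8192/1.84 = 5641.2160.
Truncating gives code 5641.

5641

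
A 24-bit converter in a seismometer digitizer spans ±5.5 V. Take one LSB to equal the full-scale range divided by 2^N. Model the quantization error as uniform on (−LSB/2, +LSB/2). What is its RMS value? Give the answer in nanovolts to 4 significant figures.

Full-scale range = 5.5 V − (-5.5 V) = 11 V.
Step size = 11/16777216 V = 0.655651 µV.
σ_q = LSB/√12 = 0.655651 µV/3.4641 = 189.3 nV.

189.3 nV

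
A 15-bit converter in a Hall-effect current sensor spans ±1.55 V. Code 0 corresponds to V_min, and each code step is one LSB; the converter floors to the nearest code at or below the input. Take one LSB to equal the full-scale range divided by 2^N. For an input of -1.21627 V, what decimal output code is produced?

3527

Range = 1.55 − (-1.55) = 3.1 V. LSB = 3.1 V / 2^15 ≈ 94.60 µV.
code = ⌊(V_in − V_min)/LSB⌋ = ⌊(V_in − V_min) × 2^15 / range⌋
     = ⌊(-1.21627 − (-1.55)) × 32768 / 3.1⌋ = ⌊0.33373 × 32768/3.1⌋
     = ⌊3527.634⌋ = 3527.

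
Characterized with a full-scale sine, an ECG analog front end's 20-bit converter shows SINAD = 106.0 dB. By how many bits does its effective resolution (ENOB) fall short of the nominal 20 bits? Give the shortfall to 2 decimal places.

2.68 bits

Effective bits = (106.0 − 1.76)/6.02 = 17.3156.
Lost resolution: 20 − 17.3156 = 2.6844 bits.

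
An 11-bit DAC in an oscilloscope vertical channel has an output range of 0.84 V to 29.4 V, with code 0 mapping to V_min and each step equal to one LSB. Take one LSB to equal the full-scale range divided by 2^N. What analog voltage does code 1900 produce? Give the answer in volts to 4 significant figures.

27.34 V

Range = 29.4 − (0.84) = 28.56 V. LSB = 28.56 V / 2^11.
V_out = 0.84 + 1900 × (28.56/2048) V
      = 0.84 + 26.4961 = 27.3361 V.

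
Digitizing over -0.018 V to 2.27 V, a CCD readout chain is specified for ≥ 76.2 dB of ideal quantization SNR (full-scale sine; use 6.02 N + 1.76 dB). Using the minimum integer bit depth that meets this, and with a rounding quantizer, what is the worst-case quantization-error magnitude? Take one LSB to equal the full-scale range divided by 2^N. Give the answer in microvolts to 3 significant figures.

140 µV

Range = 2.27 − (-0.018) = 2.288 V.
6.02 N + 1.76 ≥ 76.2 gives N ≥ 12.365, so the minimum integer is 13.
Step size = 2.288/8192 V = 279.30 µV.
Half an LSB is 140 µV.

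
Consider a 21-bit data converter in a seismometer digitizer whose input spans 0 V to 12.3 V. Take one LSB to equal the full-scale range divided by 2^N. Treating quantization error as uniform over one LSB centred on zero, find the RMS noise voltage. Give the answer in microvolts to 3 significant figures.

Full-scale range = 12.3 V.
LSB = 12.3 V ÷ 2^21 = 12.3/2097152 V = 5.8651 µV.
V_rms = LSB/√12 = 5.8651 µV / √12 = 1.69 µV.

1.69 µV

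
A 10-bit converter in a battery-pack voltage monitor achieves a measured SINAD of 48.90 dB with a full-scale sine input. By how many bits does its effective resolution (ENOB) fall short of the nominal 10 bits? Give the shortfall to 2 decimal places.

2.17 bits

ENOB = (SINAD − 1.76)/6.02 = (48.90 − 1.76)/6.02 = 7.8306 bits.
10 − 7.8306 = 2.17 bits below nominal.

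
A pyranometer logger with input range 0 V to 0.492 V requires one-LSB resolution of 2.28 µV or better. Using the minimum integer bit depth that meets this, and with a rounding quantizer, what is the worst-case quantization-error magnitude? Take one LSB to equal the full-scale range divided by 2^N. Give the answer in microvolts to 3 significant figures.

Range is 0.492 V.
Required number of levels: 0.492/2.28 µV = 215790; smallest N with 2^N ≥ that is 18.
LSB = 0.492 V / 2^18 = 1.8768 µV.
|e|_max = LSB/2 = 0.938 µV.

0.938 µV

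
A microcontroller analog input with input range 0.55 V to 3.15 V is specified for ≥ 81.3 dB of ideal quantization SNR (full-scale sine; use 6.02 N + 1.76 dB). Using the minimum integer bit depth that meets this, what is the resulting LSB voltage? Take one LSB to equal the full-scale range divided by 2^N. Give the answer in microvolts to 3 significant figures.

Full-scale range = 3.15 V − (0.55 V) = 2.6 V.
Solving 6.02 N ≥ 81.3 − 1.76: N ≥ 13.213. Round up → N = 14.
LSB = 2.6 V ÷ 2^14 = 2.6/16384 V = 159 µV.

159 µV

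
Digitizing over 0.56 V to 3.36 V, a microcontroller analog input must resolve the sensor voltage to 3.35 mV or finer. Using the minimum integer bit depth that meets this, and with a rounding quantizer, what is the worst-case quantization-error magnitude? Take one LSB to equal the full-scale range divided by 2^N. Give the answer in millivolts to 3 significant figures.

1.37 mV

Range = 3.36 − (0.56) = 2.8 V.
Need 2^N ≥ 2.8 V / 3.35 mV = 835.8 → N_min = 10.
LSB = 2.8 V ÷ 2^10 = 2.8/1024 V = 2.7344 mV.
Max error for round-to-nearest is LSB/2 = 1.37 mV.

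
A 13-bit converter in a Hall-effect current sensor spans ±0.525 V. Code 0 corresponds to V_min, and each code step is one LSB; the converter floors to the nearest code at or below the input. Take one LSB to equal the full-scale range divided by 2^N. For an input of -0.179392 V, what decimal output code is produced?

2696

Span: 0.525 V − (-0.525 V) = 1.05 V. LSB = 1.05 V / 2^13 ≈ 128.2 µV.
(V_in − V_min) × 2^13/range = (-0.179392 − (-0.525)) × 8192/1.05 = 2696.401.
Floor → code = 2696.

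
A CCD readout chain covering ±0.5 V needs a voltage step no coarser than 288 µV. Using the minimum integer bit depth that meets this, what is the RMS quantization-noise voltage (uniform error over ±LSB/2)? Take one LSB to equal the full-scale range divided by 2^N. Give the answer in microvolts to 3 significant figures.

70.5 µV

Range = 0.5 − (-0.5) = 1 V.
Required number of levels: 1/288 µV = 3472.2; smallest N with 2^N ≥ that is 12.
Step size = 1/4096 V = 244.14 µV.
RMS noise = LSB/√12 = 70.5 µV.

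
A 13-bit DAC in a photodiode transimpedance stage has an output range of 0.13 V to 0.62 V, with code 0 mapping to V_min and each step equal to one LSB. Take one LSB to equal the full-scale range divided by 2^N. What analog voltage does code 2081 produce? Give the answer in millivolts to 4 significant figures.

Range = 0.62 − (0.13) = 0.49 V. LSB = 0.49 V / 2^13.
Output = V_min + (2081/8192) × range = 0.13 + 0.254028 × 0.49 V
      = 0.13 V + 0.124474 V = 0.254474 V.

254.5 mV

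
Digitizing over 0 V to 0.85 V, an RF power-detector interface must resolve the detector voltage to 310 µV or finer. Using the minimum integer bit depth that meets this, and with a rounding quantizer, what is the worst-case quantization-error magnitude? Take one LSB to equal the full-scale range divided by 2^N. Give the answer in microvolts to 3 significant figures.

104 µV

Span = 0.85 V.
0.85 V / 310 µV = 2742. Since 2^11 = 2048 and 2^12 = 4096, N = 12.
LSB = 0.85 V ÷ 2^12 = 0.85/4096 V = 207.52 µV.
Max error for round-to-nearest is LSB/2 = 104 µV.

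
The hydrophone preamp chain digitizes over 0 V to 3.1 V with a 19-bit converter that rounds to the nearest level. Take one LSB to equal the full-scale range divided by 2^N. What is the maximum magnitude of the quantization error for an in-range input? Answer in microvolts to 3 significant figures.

2.96 µV

Span = 3.1 V.
Step size = 3.1/524288 V = 5.9128 µV.
A rounding quantizer has |error| ≤ LSB/2 = 2.96 µV.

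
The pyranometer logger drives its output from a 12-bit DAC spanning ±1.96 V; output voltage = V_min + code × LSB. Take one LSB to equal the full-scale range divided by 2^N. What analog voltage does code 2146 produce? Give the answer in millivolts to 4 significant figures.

Full-scale range = 1.96 V − (-1.96 V) = 3.92 V. LSB = 3.92 V / 2^12.
V_out = V_min + code × LSB = -1.96 V + 2146 × 3.92 V / 4096
      = -1.96 + 2.05379 = 0.0937891 V.

93.79 mV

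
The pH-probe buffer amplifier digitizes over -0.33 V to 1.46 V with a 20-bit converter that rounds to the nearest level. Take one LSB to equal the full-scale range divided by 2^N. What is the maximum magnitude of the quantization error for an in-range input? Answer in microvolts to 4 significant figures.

0.8535 µV

Range = 1.46 − (-0.33) = 1.79 V.
Step size = 1.79/1048576 V = 1.70708 µV.
|e|_max = LSB/2 = 0.8535 µV.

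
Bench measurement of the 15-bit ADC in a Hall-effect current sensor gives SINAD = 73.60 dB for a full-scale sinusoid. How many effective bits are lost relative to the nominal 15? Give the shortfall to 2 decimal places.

3.07 bits

ENOB = (SINAD − 1.76)/6.02 = (73.60 − 1.76)/6.02 = 11.9336 bits.
15 − 11.9336 = 3.07 bits below nominal.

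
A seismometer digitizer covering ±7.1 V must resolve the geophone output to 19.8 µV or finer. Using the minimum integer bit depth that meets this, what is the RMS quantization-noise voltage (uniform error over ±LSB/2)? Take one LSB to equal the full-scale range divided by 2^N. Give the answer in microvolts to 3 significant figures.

3.91 µV

Full-scale range = 7.1 V − (-7.1 V) = 14.2 V.
14.2 V / 19.8 µV = 717200. Since 2^19 = 524288 and 2^20 = 1048576, N = 20.
LSB = 14.2 V ÷ 2^20 = 14.2/1048576 V = 13.542 µV.
RMS noise = LSB/√12 = 3.91 µV.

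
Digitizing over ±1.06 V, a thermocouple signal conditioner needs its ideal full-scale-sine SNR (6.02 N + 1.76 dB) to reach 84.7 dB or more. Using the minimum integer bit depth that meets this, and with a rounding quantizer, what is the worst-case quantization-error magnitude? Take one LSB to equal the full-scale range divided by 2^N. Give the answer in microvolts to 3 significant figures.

Full-scale range = 1.06 V − (-1.06 V) = 2.12 V.
6.02 N + 1.76 ≥ 84.7 gives N ≥ 13.777, so the minimum integer is 14.
LSB = 2.12 V / 2^14 = 129.39 µV.
Half an LSB is 64.7 µV.

64.7 µV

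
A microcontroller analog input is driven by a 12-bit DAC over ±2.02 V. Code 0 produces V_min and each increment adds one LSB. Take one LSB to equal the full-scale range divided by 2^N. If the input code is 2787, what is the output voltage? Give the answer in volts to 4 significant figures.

Full-scale range = 2.02 V − (-2.02 V) = 4.04 V. LSB = 4.04 V / 2^12.
Output = V_min + (2787/4096) × range = -2.02 + 0.680420 × 4.04 V
      = -2.02 V + 2.74890 V = 0.728896 V.

0.7289 V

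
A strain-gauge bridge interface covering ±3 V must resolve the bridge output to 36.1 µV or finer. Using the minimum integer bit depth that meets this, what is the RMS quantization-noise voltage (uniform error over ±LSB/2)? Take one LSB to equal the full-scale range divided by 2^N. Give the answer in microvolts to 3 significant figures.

Span: 3 V − (-3 V) = 6 V.
Required number of levels: 6/36.1 µV = 166200; smallest N with 2^N ≥ that is 18.
Step size = 6/262144 V = 22.888 µV.
RMS noise = LSB/√12 = 6.61 µV.

6.61 µV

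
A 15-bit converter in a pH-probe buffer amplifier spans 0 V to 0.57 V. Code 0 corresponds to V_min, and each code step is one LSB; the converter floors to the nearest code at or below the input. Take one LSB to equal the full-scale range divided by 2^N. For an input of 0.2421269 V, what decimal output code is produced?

Span = 0.57 V. LSB = 0.57 V / 2^15 ≈ 17.40 µV.
V_in − V_min = 0.2421269 − (0) = 0.2421269 V.
Divide by LSB: 0.2421269 × 32768/0.57 = 13919.3233.
Truncating gives code 13919.

13919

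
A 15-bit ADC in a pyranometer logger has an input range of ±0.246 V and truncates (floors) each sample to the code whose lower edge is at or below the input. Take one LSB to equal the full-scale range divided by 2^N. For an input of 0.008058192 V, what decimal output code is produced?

Range = 0.246 − (-0.246) = 0.492 V. LSB = 0.492 V / 2^15 ≈ 15.01 µV.
code = ⌊(V_in − V_min)/LSB⌋ = ⌊(V_in − V_min) × 2^15 / range⌋
     = ⌊(0.008058192 − (-0.246)) × 32768 / 0.492⌋ = ⌊0.254058192 × 32768/0.492⌋
     = ⌊16920.689⌋ = 16920.

16920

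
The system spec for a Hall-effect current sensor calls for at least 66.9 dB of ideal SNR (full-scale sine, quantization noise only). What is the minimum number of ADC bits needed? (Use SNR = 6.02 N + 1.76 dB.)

11 bits

Solving 6.02 N ≥ 66.9 − 1.76: N ≥ 10.821. Round up → N = 11.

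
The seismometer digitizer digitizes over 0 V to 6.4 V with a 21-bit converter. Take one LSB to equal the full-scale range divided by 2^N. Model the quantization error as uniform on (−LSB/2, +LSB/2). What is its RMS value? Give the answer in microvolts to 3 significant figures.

Range is 6.4 V.
LSB = 6.4 V ÷ 2^21 = 6.4/2097152 V = 3.0518 µV.
RMS of a uniform error over width LSB is LSB/√12 = 0.881 µV.

0.881 µV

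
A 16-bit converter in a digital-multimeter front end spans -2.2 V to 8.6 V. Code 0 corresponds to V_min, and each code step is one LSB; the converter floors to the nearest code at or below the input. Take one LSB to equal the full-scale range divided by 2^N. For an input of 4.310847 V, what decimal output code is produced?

39508

Range = 8.6 − (-2.2) = 10.8 V. LSB = 10.8 V / 2^16 ≈ 164.8 µV.
V_in − V_min = 4.310847 − (-2.2) = 6.510847 V.
Divide by LSB: 6.510847 × 65536/10.8 = 39508.7842.
Truncating gives code 39508.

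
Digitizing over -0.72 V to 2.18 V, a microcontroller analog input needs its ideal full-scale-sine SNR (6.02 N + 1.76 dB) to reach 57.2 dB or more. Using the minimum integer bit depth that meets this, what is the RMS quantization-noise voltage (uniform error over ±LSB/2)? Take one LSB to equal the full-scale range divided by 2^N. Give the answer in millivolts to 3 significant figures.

0.818 mV

The full-scale span is 2.18 − (-0.72) = 2.9 V.
Solving 6.02 N ≥ 57.2 − 1.76: N ≥ 9.209. Round up → N = 10.
Step size = 2.9/1024 V = 2.8320 mV.
RMS noise = LSB/√12 = 0.818 mV.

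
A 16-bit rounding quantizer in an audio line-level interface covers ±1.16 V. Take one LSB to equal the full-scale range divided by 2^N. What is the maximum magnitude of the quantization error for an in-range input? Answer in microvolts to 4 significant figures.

The full-scale span is 1.16 − (-1.16) = 2.32 V.
LSB = 2.32 V / 2^16 = 35.4004 µV.
|e|_max = LSB/2 = 17.70 µV.

17.70 µV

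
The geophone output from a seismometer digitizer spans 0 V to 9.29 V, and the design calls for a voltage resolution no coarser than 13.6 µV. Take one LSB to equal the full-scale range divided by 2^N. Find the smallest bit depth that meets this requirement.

Range is 9.29 V.
Levels needed ≥ 9.29/13.6 µV = 683100. 2^20 = 1048576 suffices, so N_min = 20.

20 bits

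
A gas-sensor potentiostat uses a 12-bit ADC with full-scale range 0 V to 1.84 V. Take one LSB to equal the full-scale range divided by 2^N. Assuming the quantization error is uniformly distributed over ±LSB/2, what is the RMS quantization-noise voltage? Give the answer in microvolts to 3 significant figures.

130 µV

V_FS = 1.84 V.
Step size = 1.84/4096 V = 449.22 µV.
σ_q = LSB/√12 = 449.22 µV/3.4641 = 130 µV.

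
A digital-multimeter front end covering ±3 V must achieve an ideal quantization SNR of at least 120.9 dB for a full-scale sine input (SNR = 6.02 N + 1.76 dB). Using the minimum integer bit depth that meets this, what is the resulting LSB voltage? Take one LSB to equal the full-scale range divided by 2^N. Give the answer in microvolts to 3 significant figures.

5.72 µV

The full-scale span is 3 − (-3) = 6 V.
Solving 6.02 N ≥ 120.9 − 1.76: N ≥ 19.791. Round up → N = 20.
Step size = 6/1048576 V = 5.72 µV.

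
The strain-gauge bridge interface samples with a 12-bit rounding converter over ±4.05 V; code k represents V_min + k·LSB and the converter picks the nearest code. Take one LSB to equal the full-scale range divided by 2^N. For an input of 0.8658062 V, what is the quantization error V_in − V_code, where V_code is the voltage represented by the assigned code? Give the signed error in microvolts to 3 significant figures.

The full-scale span is 4.05 − (-4.05) = 8.1 V. LSB = 8.1 V / 2^12 ≈ 1.978 mV.
(V_in − V_min)/LSB = (0.8658062 − (-4.05)) × 4096/8.1 = 2485.8200 → nearest code k = 2486.
V_code = -4.05 + (2486/4096) × 8.1 = 0.8661621094 V.
e = 0.8658062 − (0.8661621094) = −356 µV.

−356 µV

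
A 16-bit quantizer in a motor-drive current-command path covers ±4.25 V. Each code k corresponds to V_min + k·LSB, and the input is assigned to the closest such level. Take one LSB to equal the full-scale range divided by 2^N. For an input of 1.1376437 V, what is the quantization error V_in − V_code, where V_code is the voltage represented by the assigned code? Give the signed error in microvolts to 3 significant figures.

Full-scale range = 4.25 V − (-4.25 V) = 8.5 V. LSB = 8.5 V / 2^16 ≈ 129.7 µV.
Position in LSBs: (1.1376437 − (-4.25)) × 65536/8.5 = 41539.3668; rounding gives k = 41539.
V_code = -4.25 + (41539/65536) × 8.5 = 1.1375961304 V.
V_in − V_code = 1.1376437 − (1.1375961304) = +47.6 µV.

+47.6 µV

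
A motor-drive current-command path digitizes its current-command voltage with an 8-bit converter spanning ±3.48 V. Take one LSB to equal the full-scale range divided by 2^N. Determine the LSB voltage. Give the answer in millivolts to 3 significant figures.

The full-scale span is 3.48 − (-3.48) = 6.96 V.
2^8 = 256 levels.
LSB = 6.96 V / 2^8 = 27.2 mV.

27.2 mV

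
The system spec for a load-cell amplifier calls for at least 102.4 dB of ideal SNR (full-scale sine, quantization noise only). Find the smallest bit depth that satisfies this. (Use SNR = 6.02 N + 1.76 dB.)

Solving 6.02 N ≥ 102.4 − 1.76: N ≥ 16.718. Round up → N = 17.

17 bits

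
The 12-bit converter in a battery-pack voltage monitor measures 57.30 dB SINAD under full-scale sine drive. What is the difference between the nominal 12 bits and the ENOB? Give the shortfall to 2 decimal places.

N_eff = (57.30 − 1.76)/6.02 = 9.2259 bits.
12 − 9.2259 = 2.77 bits below nominal.

2.77 bits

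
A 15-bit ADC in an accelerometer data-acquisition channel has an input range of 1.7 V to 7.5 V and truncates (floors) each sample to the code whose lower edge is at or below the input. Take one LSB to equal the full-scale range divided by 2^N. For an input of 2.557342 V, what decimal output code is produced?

4843

Range = 7.5 − (1.7) = 5.8 V. LSB = 5.8 V / 2^15 ≈ 177.0 µV.
(V_in − V_min) × 2^15/range = (2.557342 − (1.7)) × 32768/5.8 = 4843.687.
Floor → code = 4843.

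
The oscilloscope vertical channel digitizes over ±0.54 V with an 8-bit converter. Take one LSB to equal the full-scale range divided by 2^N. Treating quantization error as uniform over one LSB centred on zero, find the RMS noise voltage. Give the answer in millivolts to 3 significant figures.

Full-scale range = 0.54 V − (-0.54 V) = 1.08 V.
LSB = 1.08 V ÷ 2^8 = 1.08/256 V = 4.2188 mV.
RMS of a uniform error over width LSB is LSB/√12 = 1.22 mV.

1.22 mV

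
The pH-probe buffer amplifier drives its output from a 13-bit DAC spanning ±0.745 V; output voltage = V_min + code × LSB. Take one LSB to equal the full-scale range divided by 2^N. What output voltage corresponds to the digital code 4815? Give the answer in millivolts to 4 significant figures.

Full-scale range = 0.745 V − (-0.745 V) = 1.49 V. LSB = 1.49 V / 2^13.
Output = V_min + (4815/8192) × range = -0.745 + 0.587769 × 1.49 V
      = -0.745 + 0.875775 = 0.130775 V.

130.8 mV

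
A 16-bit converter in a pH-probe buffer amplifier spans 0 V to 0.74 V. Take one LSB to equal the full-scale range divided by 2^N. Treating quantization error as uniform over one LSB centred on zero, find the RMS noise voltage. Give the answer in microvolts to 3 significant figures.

3.26 µV

Full-scale range = 0.74 V.
LSB = 0.74 V ÷ 2^16 = 0.74/65536 V = 11.292 µV.
V_rms = LSB/√12 = 11.292 µV / √12 = 3.26 µV.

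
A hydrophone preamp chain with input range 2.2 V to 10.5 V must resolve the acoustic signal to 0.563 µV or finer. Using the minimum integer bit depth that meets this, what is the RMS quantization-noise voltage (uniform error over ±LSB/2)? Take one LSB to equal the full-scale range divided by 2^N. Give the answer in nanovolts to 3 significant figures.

143 nV

Range = 10.5 − (2.2) = 8.3 V.
8.3 V / 0.563 µV = 1.474e7. Since 2^23 = 8388608 and 2^24 = 16777216, N = 24.
Step size = 8.3/16777216 V = 494.72 nV.
σ_q = LSB/√12 = 494.72 nV/3.4641 = 143 nV.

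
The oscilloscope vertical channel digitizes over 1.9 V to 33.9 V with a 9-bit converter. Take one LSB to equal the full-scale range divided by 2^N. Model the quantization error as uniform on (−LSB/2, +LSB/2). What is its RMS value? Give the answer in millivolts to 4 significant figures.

Span: 33.9 V − (1.9 V) = 32 V.
Step size = 32/512 V = 62.5000 mV.
For a uniform distribution on [−LSB/2, +LSB/2], V_rms = LSB/√12 = 62.5000 mV/3.4641 = 18.04 mV.

18.04 mV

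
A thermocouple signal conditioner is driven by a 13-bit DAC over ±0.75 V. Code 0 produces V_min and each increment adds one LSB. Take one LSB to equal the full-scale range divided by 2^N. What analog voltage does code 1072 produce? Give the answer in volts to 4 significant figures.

The full-scale span is 0.75 − (-0.75) = 1.5 V. LSB = 1.5 V / 2^13.
V_out = V_min + code × LSB = -0.75 V + 1072 × 1.5 V / 8192
      = -0.75 + 0.196289 = -0.553711 V.

-0.5537 V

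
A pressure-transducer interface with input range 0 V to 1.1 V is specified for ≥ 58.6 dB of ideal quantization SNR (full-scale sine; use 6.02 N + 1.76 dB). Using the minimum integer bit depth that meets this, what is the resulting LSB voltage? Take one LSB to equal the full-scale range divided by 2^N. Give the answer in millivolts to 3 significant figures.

V_FS = 1.1 V.
6.02 N + 1.76 ≥ 58.6 gives N ≥ 9.442, so the minimum integer is 10.
One LSB is 1.1 V / 1024 = 1.07 mV.

1.07 mV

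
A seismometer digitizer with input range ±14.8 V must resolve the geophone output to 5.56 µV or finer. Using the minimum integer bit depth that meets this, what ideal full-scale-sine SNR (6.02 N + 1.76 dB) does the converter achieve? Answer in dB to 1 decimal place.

140.2 dB

Range = 14.8 − (-14.8) = 29.6 V.
Need 2^N ≥ 29.6 V / 5.56 µV = 5.324e6 → N_min = 23.
SNR = 6.02 × 23 + 1.76 = 140.22 dB.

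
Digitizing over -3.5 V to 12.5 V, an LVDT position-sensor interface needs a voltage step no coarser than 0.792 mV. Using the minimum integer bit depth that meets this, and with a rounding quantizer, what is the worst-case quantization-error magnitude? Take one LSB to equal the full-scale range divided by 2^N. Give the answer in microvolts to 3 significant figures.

244 µV

Span: 12.5 V − (-3.5 V) = 16 V.
16 V / 0.792 mV = 20200. Since 2^14 = 16384 and 2^15 = 32768, N = 15.
LSB = 16 V ÷ 2^15 = 16/32768 V = 488.28 µV.
Half an LSB is 244 µV.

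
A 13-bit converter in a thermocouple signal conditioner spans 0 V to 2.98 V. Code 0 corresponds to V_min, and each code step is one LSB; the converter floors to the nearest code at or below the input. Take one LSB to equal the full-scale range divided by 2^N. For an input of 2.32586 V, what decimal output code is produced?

V_FS = 2.98 V. LSB = 2.98 V / 2^13 ≈ 363.8 µV.
V_in − V_min = 2.32586 − (0) = 2.32586 V.
Divide by LSB: 2.32586 × 8192/2.98 = 6393.7735.
Truncating gives code 6393.

6393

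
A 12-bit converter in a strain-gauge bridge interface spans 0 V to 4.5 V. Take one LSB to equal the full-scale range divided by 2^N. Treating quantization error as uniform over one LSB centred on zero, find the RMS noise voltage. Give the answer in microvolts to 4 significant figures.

317.1 µV

Span = 4.5 V.
Step size = 4.5/4096 V = 1.09863 mV.
σ_q = LSB/√12 = 1.09863 mV/3.4641 = 317.1 µV.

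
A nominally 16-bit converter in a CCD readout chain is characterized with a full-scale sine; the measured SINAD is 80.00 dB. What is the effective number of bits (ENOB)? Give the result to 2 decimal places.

(80.00 − 1.76) / 6.02 = 78.24/6.02 = 12.9967 effective bits.

13.00 bits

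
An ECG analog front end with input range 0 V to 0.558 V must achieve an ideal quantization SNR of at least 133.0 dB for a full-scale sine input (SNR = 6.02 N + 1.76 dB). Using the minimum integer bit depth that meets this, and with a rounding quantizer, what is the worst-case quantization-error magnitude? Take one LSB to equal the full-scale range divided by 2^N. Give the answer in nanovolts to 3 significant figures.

Span = 0.558 V.
N ≥ (133.0 − 1.76)/6.02 = 21.801 → N_min = 22.
LSB = 0.558 V ÷ 2^22 = 0.558/4194304 V = 133.04 nV.
|e|_max = LSB/2 = 66.5 nV.

66.5 nV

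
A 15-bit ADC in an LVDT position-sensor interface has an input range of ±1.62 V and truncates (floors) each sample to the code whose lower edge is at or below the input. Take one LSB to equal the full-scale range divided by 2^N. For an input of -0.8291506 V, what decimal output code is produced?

Span: 1.62 V − (-1.62 V) = 3.24 V. LSB = 3.24 V / 2^15 ≈ 98.88 µV.
(V_in − V_min) × 2^15/range = (-0.8291506 − (-1.62)) × 32768/3.24 = 7998.319.
Floor → code = 7998.

7998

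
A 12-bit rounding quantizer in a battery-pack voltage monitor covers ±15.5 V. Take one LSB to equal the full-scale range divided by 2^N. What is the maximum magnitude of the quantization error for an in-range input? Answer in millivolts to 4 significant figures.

3.784 mV

Span: 15.5 V − (-15.5 V) = 31 V.
LSB = 31 V / 2^12 = 7.56836 mV.
A rounding quantizer has |error| ≤ LSB/2 = 3.784 mV.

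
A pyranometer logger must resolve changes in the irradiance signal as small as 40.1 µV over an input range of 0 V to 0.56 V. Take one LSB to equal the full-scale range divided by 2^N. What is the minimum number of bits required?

Full-scale range = 0.56 V.
Required number of levels: 0.56/40.1 µV = 13965; smallest N with 2^N ≥ that is 14.

14 bits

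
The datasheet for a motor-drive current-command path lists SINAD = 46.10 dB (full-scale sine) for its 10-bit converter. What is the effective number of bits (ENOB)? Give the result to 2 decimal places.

7.37 bits

ENOB = (46.10 − 1.76)/6.02 = 7.3654 bits.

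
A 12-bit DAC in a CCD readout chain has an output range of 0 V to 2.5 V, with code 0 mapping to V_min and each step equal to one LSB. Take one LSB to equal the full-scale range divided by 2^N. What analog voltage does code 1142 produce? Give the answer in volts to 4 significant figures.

Range is 2.5 V. LSB = 2.5 V / 2^12.
Output = V_min + (1142/4096) × range = 0 + 0.278809 × 2.5 V
      = 0 + 0.697021 = 0.697021 V.

0.6970 V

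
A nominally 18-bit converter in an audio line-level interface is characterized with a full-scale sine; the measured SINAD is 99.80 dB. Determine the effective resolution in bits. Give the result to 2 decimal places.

16.29 bits

ENOB = (99.80 − 1.76)/6.02 = 16.2857 bits.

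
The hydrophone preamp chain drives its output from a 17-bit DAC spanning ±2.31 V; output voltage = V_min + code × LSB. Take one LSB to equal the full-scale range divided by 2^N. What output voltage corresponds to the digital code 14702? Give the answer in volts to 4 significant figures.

The full-scale span is 2.31 − (-2.31) = 4.62 V. LSB = 4.62 V / 2^17.
Output = V_min + (14702/131072) × range = -2.31 + 0.112167 × 4.62 V
      = -2.31 V + 0.518213 V = -1.79179 V.

-1.792 V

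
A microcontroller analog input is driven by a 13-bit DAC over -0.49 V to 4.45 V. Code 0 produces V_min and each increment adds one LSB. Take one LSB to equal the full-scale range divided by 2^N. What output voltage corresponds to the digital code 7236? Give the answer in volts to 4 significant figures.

3.874 V

Full-scale range = 4.45 V − (-0.49 V) = 4.94 V. LSB = 4.94 V / 2^13.
V_out = V_min + code × LSB = -0.49 V + 7236 × 4.94 V / 8192
      = -0.49 + 4.36351 = 3.87351 V.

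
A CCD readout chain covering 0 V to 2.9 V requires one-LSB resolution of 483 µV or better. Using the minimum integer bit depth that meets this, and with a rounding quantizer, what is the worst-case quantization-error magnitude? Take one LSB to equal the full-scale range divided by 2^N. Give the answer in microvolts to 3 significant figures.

V_FS = 2.9 V.
Need 2^N ≥ 2.9 V / 483 µV = 6004 → N_min = 13.
LSB = 2.9 V / 2^13 = 354.00 µV.
|e|_max = LSB/2 = 177 µV.

177 µV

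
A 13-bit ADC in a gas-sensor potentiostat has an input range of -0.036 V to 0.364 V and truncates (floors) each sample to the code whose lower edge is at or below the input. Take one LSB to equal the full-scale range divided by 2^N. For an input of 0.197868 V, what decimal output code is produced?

Span: 0.364 V − (-0.036 V) = 0.4 V. LSB = 0.4 V / 2^13 ≈ 48.83 µV.
V_in − V_min = 0.197868 − (-0.036) = 0.233868 V.
Divide by LSB: 0.233868 × 8192/0.4 = 4789.6166.
Truncating gives code 4789.

4789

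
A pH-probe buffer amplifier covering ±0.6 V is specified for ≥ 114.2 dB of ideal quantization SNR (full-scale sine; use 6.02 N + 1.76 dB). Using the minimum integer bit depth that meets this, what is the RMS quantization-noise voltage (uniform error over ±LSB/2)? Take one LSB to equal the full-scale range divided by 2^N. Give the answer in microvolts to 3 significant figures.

Span: 0.6 V − (-0.6 V) = 1.2 V.
6.02 N + 1.76 ≥ 114.2 gives N ≥ 18.678, so the minimum integer is 19.
Step size = 1.2/524288 V = 2.2888 µV.
RMS noise = LSB/√12 = 0.661 µV.

0.661 µV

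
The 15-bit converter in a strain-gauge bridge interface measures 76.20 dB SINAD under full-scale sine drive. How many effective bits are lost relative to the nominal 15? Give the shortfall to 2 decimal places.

2.63 bits

ENOB = (SINAD − 1.76)/6.02 = (76.20 − 1.76)/6.02 = 12.3654 bits.
Shortfall = 15 − 12.3654 = 2.6346 bits.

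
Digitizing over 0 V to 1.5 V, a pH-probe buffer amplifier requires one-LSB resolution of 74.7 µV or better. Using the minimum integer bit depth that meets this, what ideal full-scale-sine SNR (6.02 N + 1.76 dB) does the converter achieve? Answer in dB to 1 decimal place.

92.1 dB

Span = 1.5 V.
Required number of levels: 1.5/74.7 µV = 20080; smallest N with 2^N ≥ that is 15.
Ideal SNR at N = 15: 6.02·15 + 1.76 = 92.1 dB.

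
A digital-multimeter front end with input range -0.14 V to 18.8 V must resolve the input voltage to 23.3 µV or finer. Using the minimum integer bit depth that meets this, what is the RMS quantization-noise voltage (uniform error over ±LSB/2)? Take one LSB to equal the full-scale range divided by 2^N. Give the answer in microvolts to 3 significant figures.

Range = 18.8 − (-0.14) = 18.94 V.
18.94 V / 23.3 µV = 812900. Since 2^19 = 524288 and 2^20 = 1048576, N = 20.
LSB = 18.94 V ÷ 2^20 = 18.94/1048576 V = 18.063 µV.
σ_q = LSB/√12 = 18.063 µV/3.4641 = 5.21 µV.

5.21 µV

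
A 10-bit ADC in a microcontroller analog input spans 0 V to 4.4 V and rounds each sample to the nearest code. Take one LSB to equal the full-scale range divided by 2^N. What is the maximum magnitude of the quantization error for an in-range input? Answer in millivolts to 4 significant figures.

2.148 mV

Span = 4.4 V.
Step size = 4.4/1024 V = 4.29688 mV.
A rounding quantizer has |error| ≤ LSB/2 = 2.148 mV.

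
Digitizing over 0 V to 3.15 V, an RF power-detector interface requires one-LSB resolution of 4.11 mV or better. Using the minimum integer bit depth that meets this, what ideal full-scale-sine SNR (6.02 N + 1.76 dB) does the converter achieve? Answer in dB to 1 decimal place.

62.0 dB

Range is 3.15 V.
3.15 V / 4.11 mV = 766.4. Since 2^9 = 512 and 2^10 = 1024, N = 10.
Ideal SNR at N = 10: 6.02·10 + 1.76 = 62.0 dB.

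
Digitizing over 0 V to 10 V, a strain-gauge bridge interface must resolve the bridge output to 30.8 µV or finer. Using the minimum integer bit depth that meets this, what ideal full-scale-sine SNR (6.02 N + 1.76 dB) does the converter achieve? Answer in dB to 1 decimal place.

116.1 dB

V_FS = 10 V.
Required number of levels: 10/30.8 µV = 324680; smallest N with 2^N ≥ that is 19.
SNR = 6.02 × 19 + 1.76 = 116.14 dB.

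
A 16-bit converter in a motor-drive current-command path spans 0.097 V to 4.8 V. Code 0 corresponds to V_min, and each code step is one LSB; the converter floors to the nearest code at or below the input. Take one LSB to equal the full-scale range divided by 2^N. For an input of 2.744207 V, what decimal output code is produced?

36888

The full-scale span is 4.8 − (0.097) = 4.703 V. LSB = 4.703 V / 2^16 ≈ 71.76 µV.
code = ⌊(V_in − V_min)/LSB⌋ = ⌊(V_in − V_min) × 2^16 / range⌋
     = ⌊(2.744207 − (0.097)) × 65536 / 4.703⌋ = ⌊2.647207 × 65536/4.703⌋
     = ⌊36888.658⌋ = 36888.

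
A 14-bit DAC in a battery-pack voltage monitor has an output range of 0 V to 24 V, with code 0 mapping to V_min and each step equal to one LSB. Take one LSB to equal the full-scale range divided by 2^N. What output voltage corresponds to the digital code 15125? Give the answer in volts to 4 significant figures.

22.16 V

Full-scale range = 24 V. LSB = 24 V / 2^14.
V_out = 0 + 15125 × (24/16384) V
      = 0 + 22.1558 = 22.1558 V.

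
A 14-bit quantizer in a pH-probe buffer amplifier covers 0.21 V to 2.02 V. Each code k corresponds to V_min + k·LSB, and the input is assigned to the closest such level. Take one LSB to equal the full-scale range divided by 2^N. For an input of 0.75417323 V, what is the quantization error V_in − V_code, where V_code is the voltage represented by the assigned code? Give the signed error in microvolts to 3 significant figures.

−19.9 µV

The full-scale span is 2.02 − (0.21) = 1.81 V. LSB = 1.81 V / 2^14 ≈ 110.5 µV.
Position in LSBs: (0.75417323 − (0.21)) × 16384/1.81 = 4925.8200; rounding gives k = 4926.
V_code = 0.21 + (4926/16384) × 1.81 = 0.75419311523 V.
e = 0.75417323 − (0.75419311523) = −19.9 µV.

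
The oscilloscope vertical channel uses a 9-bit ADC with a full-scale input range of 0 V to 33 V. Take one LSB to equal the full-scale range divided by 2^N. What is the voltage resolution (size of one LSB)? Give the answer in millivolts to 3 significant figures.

64.5 mV

V_FS = 33 V.
There are 2^9 = 512 steps.
LSB = 33 V / 2^9 = 64.5 mV.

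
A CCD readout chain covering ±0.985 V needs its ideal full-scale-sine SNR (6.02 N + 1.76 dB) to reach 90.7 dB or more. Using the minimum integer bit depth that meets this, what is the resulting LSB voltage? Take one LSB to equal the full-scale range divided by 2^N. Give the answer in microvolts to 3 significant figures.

60.1 µV

The full-scale span is 0.985 − (-0.985) = 1.97 V.
Required N = ⌈(90.7 − 1.76)/6.02⌉ = ⌈14.774⌉ = 15.
Step size = 1.97/32768 V = 60.1 µV.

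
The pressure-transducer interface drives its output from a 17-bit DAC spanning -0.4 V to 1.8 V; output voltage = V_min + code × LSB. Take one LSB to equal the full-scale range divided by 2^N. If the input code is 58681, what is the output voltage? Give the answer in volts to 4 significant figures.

0.5849 V

The full-scale span is 1.8 − (-0.4) = 2.2 V. LSB = 2.2 V / 2^17.
V_out = -0.4 + 58681 × (2.2/131072) V
      = -0.4 V + 0.984941 V = 0.584941 V.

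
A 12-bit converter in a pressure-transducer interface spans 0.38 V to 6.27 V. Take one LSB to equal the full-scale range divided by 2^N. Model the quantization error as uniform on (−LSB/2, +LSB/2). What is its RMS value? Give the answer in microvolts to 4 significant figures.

Range = 6.27 − (0.38) = 5.89 V.
One LSB is 5.89 V / 4096 = 1.43799 mV.
σ_q = LSB/√12 = 1.43799 mV/3.4641 = 415.1 µV.

415.1 µV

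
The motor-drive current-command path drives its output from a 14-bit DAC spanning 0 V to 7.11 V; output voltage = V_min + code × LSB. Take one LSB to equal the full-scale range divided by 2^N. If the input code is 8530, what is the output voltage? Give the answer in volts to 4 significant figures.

V_FS = 7.11 V. LSB = 7.11 V / 2^14.
V_out = V_min + code × LSB = 0 V + 8530 × 7.11 V / 16384
      = 0 + 3.70168 = 3.70168 V.

3.702 V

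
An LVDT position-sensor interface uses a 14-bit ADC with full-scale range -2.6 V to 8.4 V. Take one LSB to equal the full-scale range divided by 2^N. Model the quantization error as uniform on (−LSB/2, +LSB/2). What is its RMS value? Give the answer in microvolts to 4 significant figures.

193.8 µV

The full-scale span is 8.4 − (-2.6) = 11 V.
LSB = 11 V / 2^14 = 0.671387 mV.
RMS of a uniform error over width LSB is LSB/√12 = 193.8 µV.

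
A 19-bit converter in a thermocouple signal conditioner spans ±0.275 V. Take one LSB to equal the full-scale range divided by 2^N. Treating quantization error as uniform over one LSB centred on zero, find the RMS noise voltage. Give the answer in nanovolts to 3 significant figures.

Range = 0.275 − (-0.275) = 0.55 V.
Step size = 0.55/524288 V = 1.0490 µV.
σ_q = LSB/√12 = 1.0490 µV/3.4641 = 303 nV.

303 nV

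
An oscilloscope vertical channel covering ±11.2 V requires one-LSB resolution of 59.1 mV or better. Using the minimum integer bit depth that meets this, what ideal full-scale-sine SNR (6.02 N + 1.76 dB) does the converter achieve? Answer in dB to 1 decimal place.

Full-scale range = 11.2 V − (-11.2 V) = 22.4 V.
Levels needed ≥ 22.4/59.1 mV = 379.0. 2^9 = 512 suffices, so N_min = 9.
Ideal SNR at N = 9: 6.02·9 + 1.76 = 55.9 dB.

55.9 dB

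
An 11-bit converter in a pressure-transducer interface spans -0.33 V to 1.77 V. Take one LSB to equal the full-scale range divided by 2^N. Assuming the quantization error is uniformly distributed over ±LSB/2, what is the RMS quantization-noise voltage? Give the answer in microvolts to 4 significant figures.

296.0 µV

Full-scale range = 1.77 V − (-0.33 V) = 2.1 V.
One LSB is 2.1 V / 2048 = 1.02539 mV.
σ_q = LSB/√12 = 1.02539 mV/3.4641 = 296.0 µV.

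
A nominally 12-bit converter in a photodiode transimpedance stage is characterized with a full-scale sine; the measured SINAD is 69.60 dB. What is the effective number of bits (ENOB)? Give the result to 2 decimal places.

11.27 bits

ENOB = (69.60 − 1.76)/6.02 = 11.2691 bits.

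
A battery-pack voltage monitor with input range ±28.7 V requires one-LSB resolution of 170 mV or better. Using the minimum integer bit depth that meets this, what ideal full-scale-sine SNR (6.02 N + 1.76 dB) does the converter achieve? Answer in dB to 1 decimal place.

The full-scale span is 28.7 − (-28.7) = 57.4 V.
Levels needed ≥ 57.4/170 mV = 337.6. 2^9 = 512 suffices, so N_min = 9.
6.02(9) + 1.76 = 55.94 dB.

55.9 dB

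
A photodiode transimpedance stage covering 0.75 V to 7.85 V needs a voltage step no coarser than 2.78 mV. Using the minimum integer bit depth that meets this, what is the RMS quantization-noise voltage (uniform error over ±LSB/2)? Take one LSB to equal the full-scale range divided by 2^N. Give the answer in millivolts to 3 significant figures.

The full-scale span is 7.85 − (0.75) = 7.1 V.
Levels needed ≥ 7.1/2.78 mV = 2554. 2^12 = 4096 suffices, so N_min = 12.
Step size = 7.1/4096 V = 1.7334 mV.
σ_q = LSB/√12 = 1.7334 mV/3.4641 = 0.500 mV.

0.500 mV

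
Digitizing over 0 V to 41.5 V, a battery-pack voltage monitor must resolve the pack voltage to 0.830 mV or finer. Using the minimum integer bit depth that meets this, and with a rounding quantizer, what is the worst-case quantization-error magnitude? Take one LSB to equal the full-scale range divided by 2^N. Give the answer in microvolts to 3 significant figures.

V_FS = 41.5 V.
Need 2^N ≥ 41.5 V / 0.830 mV = 50000 → N_min = 16.
One LSB is 41.5 V / 65536 = 0.63324 mV.
Max error for round-to-nearest is LSB/2 = 317 µV.

317 µV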